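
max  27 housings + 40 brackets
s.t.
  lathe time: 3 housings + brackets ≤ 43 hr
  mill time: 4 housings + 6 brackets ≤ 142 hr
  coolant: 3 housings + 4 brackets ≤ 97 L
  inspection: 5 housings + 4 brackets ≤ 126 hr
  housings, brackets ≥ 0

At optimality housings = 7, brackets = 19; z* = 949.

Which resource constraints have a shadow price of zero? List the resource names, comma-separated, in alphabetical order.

lathe time: 40/43 (slack 3)
mill time: 142/142 (binding)
coolant: 97/97 (binding)
inspection: 111/126 (slack 15)
By complementary slackness, a constraint with positive slack has shadow price 0 → inspection, lathe time.

inspection, lathe time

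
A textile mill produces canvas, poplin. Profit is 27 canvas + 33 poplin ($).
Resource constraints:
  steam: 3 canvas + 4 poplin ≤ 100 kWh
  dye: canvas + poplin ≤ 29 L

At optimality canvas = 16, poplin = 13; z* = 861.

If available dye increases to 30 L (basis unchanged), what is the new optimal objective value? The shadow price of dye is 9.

Δb = 1, so new z* = 861 + (9)·(1) = 861 + 9 = 870.

870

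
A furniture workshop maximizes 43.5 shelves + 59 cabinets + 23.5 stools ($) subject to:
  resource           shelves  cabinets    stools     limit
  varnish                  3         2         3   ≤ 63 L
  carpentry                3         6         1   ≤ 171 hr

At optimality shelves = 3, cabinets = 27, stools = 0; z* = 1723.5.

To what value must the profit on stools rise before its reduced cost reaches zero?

28.5

Both varnish and carpentry are binding at x*.
Dual feasibility on the basic columns requires 3·y_varnish + 3·y_carpentry = 43.5, 2·y_varnish + 6·y_carpentry = 59.
This yields shadow prices y_varnish = 7, y_carpentry = 7.5.
stools enters the basis when its profit ≥ yᵀa₃ = 7·3 + 7.5·1 = 28.5.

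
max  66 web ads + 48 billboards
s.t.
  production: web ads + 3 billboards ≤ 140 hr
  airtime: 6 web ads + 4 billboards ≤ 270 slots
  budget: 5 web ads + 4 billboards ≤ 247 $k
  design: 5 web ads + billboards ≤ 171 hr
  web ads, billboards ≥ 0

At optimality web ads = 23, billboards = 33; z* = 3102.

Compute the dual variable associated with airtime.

Check each constraint at x*: production 122/140 (slack 18); airtime 270/270 (tight); budget 247/247 (tight); design 148/171 (slack 23).
By complementary slackness, y = 0 for the non-binding constraints.
The binding rows give the dual system: 6·y_airtime + 5·y_budget = 66 and 4·y_airtime + 4·y_budget = 48.
Solving: y_airtime = 6, y_budget = 6.
Shadow price of airtime = 6.

6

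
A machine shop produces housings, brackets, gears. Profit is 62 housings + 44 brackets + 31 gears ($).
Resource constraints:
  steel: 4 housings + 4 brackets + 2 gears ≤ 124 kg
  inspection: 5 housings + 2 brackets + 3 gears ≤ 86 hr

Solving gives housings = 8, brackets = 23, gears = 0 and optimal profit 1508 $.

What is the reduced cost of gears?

At the optimum: steel uses 124 of 124 (binding); inspection uses 86 of 86 (binding).
From A_Bᵀ y = c: 4·y_steel + 5·y_inspection = 62; 4·y_steel + 2·y_inspection = 44.
Solving: y_steel = 8, y_inspection = 6.
Reduced cost of gears: c₃ − yᵀa₃ = 31 − (8·2 + 6·3) = 31 − 34 = -3.

-3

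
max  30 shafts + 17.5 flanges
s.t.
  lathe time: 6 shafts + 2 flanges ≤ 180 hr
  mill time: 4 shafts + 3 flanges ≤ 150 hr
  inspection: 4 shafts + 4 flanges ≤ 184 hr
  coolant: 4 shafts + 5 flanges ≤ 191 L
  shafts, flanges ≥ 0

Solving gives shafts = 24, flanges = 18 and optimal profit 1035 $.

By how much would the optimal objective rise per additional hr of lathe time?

Binding: lathe time and mill time. Non-binding: inspection (16 unused), coolant (5 unused).
Since inspection, coolant are not tight, their duals are 0.
Dual feasibility on the basic columns requires 6·y_lathe time + 4·y_mill time = 30, 2·y_lathe time + 3·y_mill time = 17.5.
This yields shadow prices y_lathe time = 2, y_mill time = 4.5.
Shadow price of lathe time = 2.

2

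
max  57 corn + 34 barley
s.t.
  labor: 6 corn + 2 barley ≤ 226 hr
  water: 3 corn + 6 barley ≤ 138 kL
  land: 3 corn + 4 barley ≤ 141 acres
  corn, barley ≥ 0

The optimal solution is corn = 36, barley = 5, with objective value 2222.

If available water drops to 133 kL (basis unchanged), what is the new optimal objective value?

2207

At the optimum: labor uses 226 of 226 (binding); water uses 138 of 138 (binding); land uses 128 of 141 (slack = 13).
By complementary slackness, y = 0 for the non-binding constraint.
The binding rows give the dual system: 6·y_labor + 3·y_water = 57 and 2·y_labor + 6·y_water = 34.
This yields shadow prices y_labor = 8, y_water = 3.
Δz = y_water·Δb = 3 × (-5) = -15, so new z* = 2222 − 15 = 2207.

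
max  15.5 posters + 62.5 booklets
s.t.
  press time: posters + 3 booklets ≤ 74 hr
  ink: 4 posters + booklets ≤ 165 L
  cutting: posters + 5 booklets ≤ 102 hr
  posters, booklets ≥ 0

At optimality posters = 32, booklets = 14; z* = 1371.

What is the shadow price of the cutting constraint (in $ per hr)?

8

At the optimum: press time uses 74 of 74 (binding); ink uses 142 of 165 (slack = 23); cutting uses 102 of 102 (binding).
Slack constraints have shadow price 0 (complementary slackness).
Dual feasibility on the basic columns requires 1·y_press time + 1·y_cutting = 15.5, 3·y_press time + 5·y_cutting = 62.5.
→ y_press time = 7.5 and y_cutting = 8.
Shadow price of cutting = 8.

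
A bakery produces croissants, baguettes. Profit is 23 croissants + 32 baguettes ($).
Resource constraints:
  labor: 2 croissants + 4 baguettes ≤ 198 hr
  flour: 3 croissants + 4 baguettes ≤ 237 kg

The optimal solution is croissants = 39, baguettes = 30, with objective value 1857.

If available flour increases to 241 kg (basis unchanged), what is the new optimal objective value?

Both labor and flour are binding at x*.
Dual feasibility on the basic columns requires 2·y_labor + 3·y_flour = 23, 4·y_labor + 4·y_flour = 32.
Solving: y_labor = 1, y_flour = 7.
Δz = y_flour·Δb = 7 × (4) = 28, so new z* = 1857 + 28 = 1885.

1885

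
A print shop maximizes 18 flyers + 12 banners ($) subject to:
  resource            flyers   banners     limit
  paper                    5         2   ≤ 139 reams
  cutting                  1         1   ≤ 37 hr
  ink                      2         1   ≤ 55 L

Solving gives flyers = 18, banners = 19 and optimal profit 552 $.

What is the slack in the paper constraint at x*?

11

paper used = 5·18 + 2·19 = 128; slack = 139 − 128 = 11.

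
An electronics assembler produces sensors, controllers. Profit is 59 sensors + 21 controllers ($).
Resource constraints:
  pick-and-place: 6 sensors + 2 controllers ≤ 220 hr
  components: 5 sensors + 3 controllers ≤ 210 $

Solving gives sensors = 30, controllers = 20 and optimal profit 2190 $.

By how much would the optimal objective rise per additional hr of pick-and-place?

9

At the optimum: pick-and-place uses 220 of 220 (binding); components uses 210 of 210 (binding).
The binding rows give the dual system: 6·y_pick-and-place + 5·y_components = 59 and 2·y_pick-and-place + 3·y_components = 21.
Solving: y_pick-and-place = 9, y_components = 1.
Shadow price of pick-and-place = 9.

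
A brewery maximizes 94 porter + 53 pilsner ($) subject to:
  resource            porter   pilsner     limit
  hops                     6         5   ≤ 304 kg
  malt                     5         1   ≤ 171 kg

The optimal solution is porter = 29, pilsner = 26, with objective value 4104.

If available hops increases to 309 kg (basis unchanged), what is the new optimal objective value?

Check each constraint at x*: hops 304/304 (tight); malt 171/171 (tight).
The binding rows give the dual system: 6·y_hops + 5·y_malt = 94 and 5·y_hops + 1·y_malt = 53.
Solving: y_hops = 9, y_malt = 8.
Δz = y_hops·Δb = 9 × (5) = 45, so new z* = 4104 + 45 = 4149.

4149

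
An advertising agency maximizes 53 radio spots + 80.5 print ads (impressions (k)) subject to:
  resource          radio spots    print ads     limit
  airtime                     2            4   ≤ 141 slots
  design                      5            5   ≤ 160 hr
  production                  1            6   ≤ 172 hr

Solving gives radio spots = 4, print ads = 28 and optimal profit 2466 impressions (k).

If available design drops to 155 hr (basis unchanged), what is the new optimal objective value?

Binding: design and production. Non-binding: airtime (21 unused).
By complementary slackness, y = 0 for the non-binding constraint.
Dual feasibility on the basic columns requires 5·y_design + 1·y_production = 53, 5·y_design + 6·y_production = 80.5.
Solving: y_design = 9.5, y_production = 5.5.
Δz = y_design·Δb = 9.5 × (-5) = -47.5, so new z* = 2466 − 47.5 = 2418.5.

2418.5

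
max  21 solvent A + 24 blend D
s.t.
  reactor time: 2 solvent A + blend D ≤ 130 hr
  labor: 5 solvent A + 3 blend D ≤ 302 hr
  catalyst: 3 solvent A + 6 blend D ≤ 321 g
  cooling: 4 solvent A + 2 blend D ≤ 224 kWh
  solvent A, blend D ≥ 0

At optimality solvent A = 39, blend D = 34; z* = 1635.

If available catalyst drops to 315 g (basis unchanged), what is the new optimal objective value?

1617

At the optimum: reactor time uses 112 of 130 (slack = 18); labor uses 297 of 302 (slack = 5); catalyst uses 321 of 321 (binding); cooling uses 224 of 224 (binding).
By complementary slackness, y = 0 for the non-binding constraints.
From A_Bᵀ y = c: 3·y_catalyst + 4·y_cooling = 21; 6·y_catalyst + 2·y_cooling = 24.
This yields shadow prices y_catalyst = 3, y_cooling = 3.
Δz = y_catalyst·Δb = 3 × (-6) = -18, so new z* = 1635 − 18 = 1617.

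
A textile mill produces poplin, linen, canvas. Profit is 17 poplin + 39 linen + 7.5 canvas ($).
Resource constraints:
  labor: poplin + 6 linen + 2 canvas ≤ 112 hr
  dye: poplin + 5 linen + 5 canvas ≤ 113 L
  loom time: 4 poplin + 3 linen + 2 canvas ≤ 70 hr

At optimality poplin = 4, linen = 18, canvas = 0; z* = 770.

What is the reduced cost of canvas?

Check each constraint at x*: labor 112/112 (tight); dye 94/113 (slack 19); loom time 70/70 (tight).
Slack constraints have shadow price 0 (complementary slackness).
Dual feasibility on the basic columns requires 1·y_labor + 4·y_loom time = 17, 6·y_labor + 3·y_loom time = 39.
Solving: y_labor = 5, y_loom time = 3.
Reduced cost of canvas: c₃ − yᵀa₃ = 7.5 − (5·2 + 3·2) = 7.5 − 16 = -8.5.

-8.5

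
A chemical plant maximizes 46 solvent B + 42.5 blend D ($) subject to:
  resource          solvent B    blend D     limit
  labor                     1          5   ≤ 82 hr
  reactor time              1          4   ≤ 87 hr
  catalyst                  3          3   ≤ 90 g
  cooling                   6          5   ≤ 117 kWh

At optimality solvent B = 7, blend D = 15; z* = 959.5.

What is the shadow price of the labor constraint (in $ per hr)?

1

Binding: labor and cooling. Non-binding: reactor time (20 unused), catalyst (24 unused).
Slack constraints have shadow price 0 (complementary slackness).
From A_Bᵀ y = c: 1·y_labor + 6·y_cooling = 46; 5·y_labor + 5·y_cooling = 42.5.
→ y_labor = 1 and y_cooling = 7.5.
Shadow price of labor = 1.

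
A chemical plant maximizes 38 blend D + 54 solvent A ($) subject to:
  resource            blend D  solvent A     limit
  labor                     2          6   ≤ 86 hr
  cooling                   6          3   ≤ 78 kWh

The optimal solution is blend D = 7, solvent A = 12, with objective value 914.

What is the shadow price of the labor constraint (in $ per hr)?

Both labor and cooling are binding at x*.
Dual feasibility on the basic columns requires 2·y_labor + 6·y_cooling = 38, 6·y_labor + 3·y_cooling = 54.
This yields shadow prices y_labor = 7, y_cooling = 4.
Shadow price of labor = 7.

7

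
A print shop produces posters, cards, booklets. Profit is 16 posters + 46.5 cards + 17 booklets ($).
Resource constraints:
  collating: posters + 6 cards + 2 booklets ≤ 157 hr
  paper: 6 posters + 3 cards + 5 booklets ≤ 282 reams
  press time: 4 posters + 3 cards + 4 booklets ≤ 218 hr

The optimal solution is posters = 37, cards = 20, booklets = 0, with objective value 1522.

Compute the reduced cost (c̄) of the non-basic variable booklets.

Binding: collating and paper. Non-binding: press time (10 unused).
Since press time is not tight, its dual is 0.
From A_Bᵀ y = c: 1·y_collating + 6·y_paper = 16; 6·y_collating + 3·y_paper = 46.5.
→ y_collating = 7 and y_paper = 1.5.
Reduced cost of booklets: c₃ − yᵀa₃ = 17 − (7·2 + 1.5·5) = 17 − 21.5 = -4.5.

-4.5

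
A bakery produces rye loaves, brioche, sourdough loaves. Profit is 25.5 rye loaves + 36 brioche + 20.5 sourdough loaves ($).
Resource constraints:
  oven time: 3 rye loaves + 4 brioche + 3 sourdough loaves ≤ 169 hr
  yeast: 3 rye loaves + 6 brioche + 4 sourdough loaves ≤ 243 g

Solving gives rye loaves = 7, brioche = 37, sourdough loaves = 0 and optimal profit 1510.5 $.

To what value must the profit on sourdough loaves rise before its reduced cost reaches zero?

26.5

At the optimum: oven time uses 169 of 169 (binding); yeast uses 243 of 243 (binding).
The binding rows give the dual system: 3·y_oven time + 3·y_yeast = 25.5 and 4·y_oven time + 6·y_yeast = 36.
→ y_oven time = 7.5 and y_yeast = 1.
sourdough loaves enters the basis when its profit ≥ yᵀa₃ = 7.5·3 + 1·4 = 26.5.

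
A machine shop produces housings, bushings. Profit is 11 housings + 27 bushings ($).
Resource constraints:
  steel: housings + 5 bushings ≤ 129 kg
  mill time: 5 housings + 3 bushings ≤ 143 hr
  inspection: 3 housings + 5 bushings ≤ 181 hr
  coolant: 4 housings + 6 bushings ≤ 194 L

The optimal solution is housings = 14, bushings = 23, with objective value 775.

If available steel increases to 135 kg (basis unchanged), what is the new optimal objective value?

At the optimum: steel uses 129 of 129 (binding); mill time uses 139 of 143 (slack = 4); inspection uses 157 of 181 (slack = 24); coolant uses 194 of 194 (binding).
Slack constraints have shadow price 0 (complementary slackness).
The binding rows give the dual system: 1·y_steel + 4·y_coolant = 11 and 5·y_steel + 6·y_coolant = 27.
→ y_steel = 3 and y_coolant = 2.
Δz = y_steel·Δb = 3 × (6) = 18, so new z* = 775 + 18 = 793.

793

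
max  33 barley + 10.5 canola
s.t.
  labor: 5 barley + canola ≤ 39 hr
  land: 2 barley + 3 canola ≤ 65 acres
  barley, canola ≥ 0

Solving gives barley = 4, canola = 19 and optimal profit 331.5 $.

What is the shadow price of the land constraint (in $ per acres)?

1.5

At the optimum: labor uses 39 of 39 (binding); land uses 65 of 65 (binding).
Dual feasibility on the basic columns requires 5·y_labor + 2·y_land = 33, 1·y_labor + 3·y_land = 10.5.
→ y_labor = 6 and y_land = 1.5.
Shadow price of land = 1.5.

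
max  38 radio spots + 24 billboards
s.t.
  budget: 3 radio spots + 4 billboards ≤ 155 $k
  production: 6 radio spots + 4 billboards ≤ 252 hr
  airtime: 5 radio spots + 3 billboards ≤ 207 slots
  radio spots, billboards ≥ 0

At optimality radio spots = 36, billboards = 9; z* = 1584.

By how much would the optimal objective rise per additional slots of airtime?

At the optimum: budget uses 144 of 155 (slack = 11); production uses 252 of 252 (binding); airtime uses 207 of 207 (binding).
Slack constraints have shadow price 0 (complementary slackness).
From A_Bᵀ y = c: 6·y_production + 5·y_airtime = 38; 4·y_production + 3·y_airtime = 24.
This yields shadow prices y_production = 3, y_airtime = 4.
Shadow price of airtime = 4.

4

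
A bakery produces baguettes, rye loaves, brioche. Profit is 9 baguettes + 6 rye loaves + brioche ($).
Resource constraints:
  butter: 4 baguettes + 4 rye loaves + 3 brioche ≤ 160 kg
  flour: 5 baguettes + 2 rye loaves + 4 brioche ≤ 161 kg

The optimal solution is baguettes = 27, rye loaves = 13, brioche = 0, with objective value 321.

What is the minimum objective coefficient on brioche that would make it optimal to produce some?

Both butter and flour are binding at x*.
From A_Bᵀ y = c: 4·y_butter + 5·y_flour = 9; 4·y_butter + 2·y_flour = 6.
Solving: y_butter = 1, y_flour = 1.
brioche enters the basis when its profit ≥ yᵀa₃ = 1·3 + 1·4 = 7.

7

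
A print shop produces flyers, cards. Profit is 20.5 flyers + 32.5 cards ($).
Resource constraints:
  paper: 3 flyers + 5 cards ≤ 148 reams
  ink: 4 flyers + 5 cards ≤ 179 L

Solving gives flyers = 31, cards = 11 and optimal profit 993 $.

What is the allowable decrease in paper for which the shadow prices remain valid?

13.75

Binding constraints: paper, ink. The basis is B = [[3,5],[4,5]] with det -5.
Per unit decrease in paper, x* moves by d = (1, -0.8).
The basis stays optimal until cards reaches 0; allowable decrease = 13.75 reams.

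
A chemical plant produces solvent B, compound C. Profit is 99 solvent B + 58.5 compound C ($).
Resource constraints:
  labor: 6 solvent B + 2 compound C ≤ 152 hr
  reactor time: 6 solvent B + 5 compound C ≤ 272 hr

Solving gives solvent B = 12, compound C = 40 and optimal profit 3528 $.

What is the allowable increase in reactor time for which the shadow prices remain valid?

108

Binding constraints: labor, reactor time. The basis is B = [[6,2],[6,5]] with det 18.
Per unit increase in reactor time, x* moves by d = (-0.1111, 0.3333).
The basis stays optimal until solvent B reaches 0; allowable increase = 108 hr.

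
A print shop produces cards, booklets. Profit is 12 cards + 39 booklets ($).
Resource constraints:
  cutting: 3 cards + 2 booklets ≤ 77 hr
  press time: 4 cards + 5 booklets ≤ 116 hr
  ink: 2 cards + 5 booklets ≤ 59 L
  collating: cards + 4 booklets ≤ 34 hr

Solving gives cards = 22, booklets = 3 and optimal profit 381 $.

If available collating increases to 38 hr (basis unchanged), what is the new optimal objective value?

405

Binding: ink and collating. Non-binding: cutting (5 unused), press time (13 unused).
Since cutting, press time are not tight, their duals are 0.
Dual feasibility on the basic columns requires 2·y_ink + 1·y_collating = 12, 5·y_ink + 4·y_collating = 39.
Solving: y_ink = 3, y_collating = 6.
Δz = y_collating·Δb = 6 × (4) = 24, so new z* = 381 + 24 = 405.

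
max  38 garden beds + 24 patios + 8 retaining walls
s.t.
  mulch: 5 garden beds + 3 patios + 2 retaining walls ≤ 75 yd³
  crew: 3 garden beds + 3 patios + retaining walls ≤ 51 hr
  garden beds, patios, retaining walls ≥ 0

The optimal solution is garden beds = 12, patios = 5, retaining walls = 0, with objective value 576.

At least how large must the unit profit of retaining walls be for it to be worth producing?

15

Check each constraint at x*: mulch 75/75 (tight); crew 51/51 (tight).
From A_Bᵀ y = c: 5·y_mulch + 3·y_crew = 38; 3·y_mulch + 3·y_crew = 24.
→ y_mulch = 7 and y_crew = 1.
retaining walls enters the basis when its profit ≥ yᵀa₃ = 7·2 + 1·1 = 15.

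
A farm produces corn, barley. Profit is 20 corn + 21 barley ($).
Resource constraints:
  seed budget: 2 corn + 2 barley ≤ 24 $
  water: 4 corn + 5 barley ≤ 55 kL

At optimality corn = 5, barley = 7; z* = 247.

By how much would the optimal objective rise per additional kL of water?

Check each constraint at x*: seed budget 24/24 (tight); water 55/55 (tight).
The binding rows give the dual system: 2·y_seed budget + 4·y_water = 20 and 2·y_seed budget + 5·y_water = 21.
This yields shadow prices y_seed budget = 8, y_water = 1.
Shadow price of water = 1.

1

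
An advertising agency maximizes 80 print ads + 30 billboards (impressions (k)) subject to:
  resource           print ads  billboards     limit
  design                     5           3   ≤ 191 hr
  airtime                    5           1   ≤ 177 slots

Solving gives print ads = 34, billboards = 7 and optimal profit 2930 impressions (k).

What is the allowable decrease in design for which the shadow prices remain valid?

14

Binding constraints: design, airtime. The basis is B = [[5,3],[5,1]] with det -10.
Per unit decrease in design, x* moves by d = (0.1, -0.5).
The basis stays optimal until billboards reaches 0; allowable decrease = 14 hr.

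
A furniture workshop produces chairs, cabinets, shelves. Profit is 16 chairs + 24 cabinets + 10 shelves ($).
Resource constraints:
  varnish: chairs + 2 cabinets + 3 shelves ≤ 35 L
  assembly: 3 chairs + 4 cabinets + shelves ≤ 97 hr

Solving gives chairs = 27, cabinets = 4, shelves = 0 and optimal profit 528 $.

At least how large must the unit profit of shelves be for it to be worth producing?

Both varnish and assembly are binding at x*.
From A_Bᵀ y = c: 1·y_varnish + 3·y_assembly = 16; 2·y_varnish + 4·y_assembly = 24.
Solving: y_varnish = 4, y_assembly = 4.
shelves enters the basis when its profit ≥ yᵀa₃ = 4·3 + 4·1 = 16.

16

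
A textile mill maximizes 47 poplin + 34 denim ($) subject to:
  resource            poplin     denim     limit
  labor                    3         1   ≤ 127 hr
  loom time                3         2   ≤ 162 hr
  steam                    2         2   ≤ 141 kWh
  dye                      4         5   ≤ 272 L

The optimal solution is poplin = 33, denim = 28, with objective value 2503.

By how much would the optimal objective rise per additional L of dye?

5

Binding: labor and dye. Non-binding: loom time (7 unused), steam (19 unused).
By complementary slackness, y = 0 for the non-binding constraints.
The binding rows give the dual system: 3·y_labor + 4·y_dye = 47 and 1·y_labor + 5·y_dye = 34.
Solving: y_labor = 9, y_dye = 5.
Shadow price of dye = 5.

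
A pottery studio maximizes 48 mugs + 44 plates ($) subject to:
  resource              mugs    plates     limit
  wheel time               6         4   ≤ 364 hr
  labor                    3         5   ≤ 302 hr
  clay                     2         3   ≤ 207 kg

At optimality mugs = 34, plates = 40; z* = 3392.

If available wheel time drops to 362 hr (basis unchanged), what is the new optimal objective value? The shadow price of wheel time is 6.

Δb = -2, so new z* = 3392 + (6)·(-2) = 3392 − 12 = 3380.

3380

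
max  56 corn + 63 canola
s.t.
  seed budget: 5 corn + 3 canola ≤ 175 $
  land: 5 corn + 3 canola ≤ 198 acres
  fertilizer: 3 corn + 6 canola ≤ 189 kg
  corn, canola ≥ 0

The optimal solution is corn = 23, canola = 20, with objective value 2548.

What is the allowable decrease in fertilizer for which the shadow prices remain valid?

84

Binding constraints: seed budget, fertilizer. The basis is B = [[5,3],[3,6]] with det 21.
Per unit decrease in fertilizer, x* moves by d = (0.1429, -0.2381).
The basis stays optimal until canola reaches 0; allowable decrease = 84 kg.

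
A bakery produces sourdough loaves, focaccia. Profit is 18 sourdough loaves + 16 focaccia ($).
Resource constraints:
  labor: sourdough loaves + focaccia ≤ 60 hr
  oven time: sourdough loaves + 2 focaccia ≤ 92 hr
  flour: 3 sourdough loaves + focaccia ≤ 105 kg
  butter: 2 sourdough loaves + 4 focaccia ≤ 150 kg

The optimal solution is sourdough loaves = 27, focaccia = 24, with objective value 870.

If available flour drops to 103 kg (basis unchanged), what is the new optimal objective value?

At the optimum: labor uses 51 of 60 (slack = 9); oven time uses 75 of 92 (slack = 17); flour uses 105 of 105 (binding); butter uses 150 of 150 (binding).
Slack constraints have shadow price 0 (complementary slackness).
Dual feasibility on the basic columns requires 3·y_flour + 2·y_butter = 18, 1·y_flour + 4·y_butter = 16.
This yields shadow prices y_flour = 4, y_butter = 3.
Δz = y_flour·Δb = 4 × (-2) = -8, so new z* = 870 − 8 = 862.

862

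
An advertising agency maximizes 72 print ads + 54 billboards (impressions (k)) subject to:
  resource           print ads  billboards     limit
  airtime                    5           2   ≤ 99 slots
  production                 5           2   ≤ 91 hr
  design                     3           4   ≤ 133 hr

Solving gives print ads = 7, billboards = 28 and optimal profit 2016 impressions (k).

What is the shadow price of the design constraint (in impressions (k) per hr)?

9

Binding: production and design. Non-binding: airtime (8 unused).
By complementary slackness, y = 0 for the non-binding constraint.
From A_Bᵀ y = c: 5·y_production + 3·y_design = 72; 2·y_production + 4·y_design = 54.
Solving: y_production = 9, y_design = 9.
Shadow price of design = 9.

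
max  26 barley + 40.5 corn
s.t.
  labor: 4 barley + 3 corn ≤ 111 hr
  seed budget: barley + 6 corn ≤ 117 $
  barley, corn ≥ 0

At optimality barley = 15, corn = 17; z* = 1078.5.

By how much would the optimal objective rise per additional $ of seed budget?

Both labor and seed budget are binding at x*.
From A_Bᵀ y = c: 4·y_labor + 1·y_seed budget = 26; 3·y_labor + 6·y_seed budget = 40.5.
→ y_labor = 5.5 and y_seed budget = 4.
Shadow price of seed budget = 4.

4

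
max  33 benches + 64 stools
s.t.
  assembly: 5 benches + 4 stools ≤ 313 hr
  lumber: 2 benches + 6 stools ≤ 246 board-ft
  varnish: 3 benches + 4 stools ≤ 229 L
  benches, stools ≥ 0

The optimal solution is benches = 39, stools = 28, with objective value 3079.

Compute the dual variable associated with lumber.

Binding: lumber and varnish. Non-binding: assembly (6 unused).
Since assembly is not tight, its dual is 0.
From A_Bᵀ y = c: 2·y_lumber + 3·y_varnish = 33; 6·y_lumber + 4·y_varnish = 64.
This yields shadow prices y_lumber = 6, y_varnish = 7.
Shadow price of lumber = 6.

6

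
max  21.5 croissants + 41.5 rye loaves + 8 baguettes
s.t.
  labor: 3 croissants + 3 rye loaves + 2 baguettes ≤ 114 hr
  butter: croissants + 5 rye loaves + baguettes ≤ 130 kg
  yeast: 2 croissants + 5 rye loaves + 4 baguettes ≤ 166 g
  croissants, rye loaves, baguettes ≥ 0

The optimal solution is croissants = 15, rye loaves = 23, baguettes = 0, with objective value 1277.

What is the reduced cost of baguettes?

-8

At the optimum: labor uses 114 of 114 (binding); butter uses 130 of 130 (binding); yeast uses 145 of 166 (slack = 21).
Slack constraints have shadow price 0 (complementary slackness).
Dual feasibility on the basic columns requires 3·y_labor + 1·y_butter = 21.5, 3·y_labor + 5·y_butter = 41.5.
This yields shadow prices y_labor = 5.5, y_butter = 5.
Reduced cost of baguettes: c₃ − yᵀa₃ = 8 − (5.5·2 + 5·1) = 8 − 16 = -8.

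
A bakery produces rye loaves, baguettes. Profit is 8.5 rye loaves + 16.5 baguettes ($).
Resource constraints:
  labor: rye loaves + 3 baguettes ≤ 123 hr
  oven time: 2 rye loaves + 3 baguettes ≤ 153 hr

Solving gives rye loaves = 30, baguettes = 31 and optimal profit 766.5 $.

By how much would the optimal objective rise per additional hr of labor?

Both labor and oven time are binding at x*.
Dual feasibility on the basic columns requires 1·y_labor + 2·y_oven time = 8.5, 3·y_labor + 3·y_oven time = 16.5.
This yields shadow prices y_labor = 2.5, y_oven time = 3.
Shadow price of labor = 2.5.

2.5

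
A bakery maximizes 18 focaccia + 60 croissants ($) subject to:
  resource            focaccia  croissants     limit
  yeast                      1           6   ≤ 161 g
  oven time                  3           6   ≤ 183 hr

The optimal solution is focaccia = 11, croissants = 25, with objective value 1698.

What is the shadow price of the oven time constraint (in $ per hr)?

4

Both yeast and oven time are binding at x*.
The binding rows give the dual system: 1·y_yeast + 3·y_oven time = 18 and 6·y_yeast + 6·y_oven time = 60.
This yields shadow prices y_yeast = 6, y_oven time = 4.
Shadow price of oven time = 4.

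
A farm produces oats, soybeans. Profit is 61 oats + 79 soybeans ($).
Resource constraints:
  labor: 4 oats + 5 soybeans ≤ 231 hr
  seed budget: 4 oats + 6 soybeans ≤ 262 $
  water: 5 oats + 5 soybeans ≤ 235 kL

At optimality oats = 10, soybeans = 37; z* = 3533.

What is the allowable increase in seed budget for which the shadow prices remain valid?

12

Binding constraints: seed budget, water. The basis is B = [[4,6],[5,5]] with det -10.
Per unit increase in seed budget, x* moves by d = (-0.5, 0.5).
The basis stays optimal until labor becomes binding; allowable increase = 12 $.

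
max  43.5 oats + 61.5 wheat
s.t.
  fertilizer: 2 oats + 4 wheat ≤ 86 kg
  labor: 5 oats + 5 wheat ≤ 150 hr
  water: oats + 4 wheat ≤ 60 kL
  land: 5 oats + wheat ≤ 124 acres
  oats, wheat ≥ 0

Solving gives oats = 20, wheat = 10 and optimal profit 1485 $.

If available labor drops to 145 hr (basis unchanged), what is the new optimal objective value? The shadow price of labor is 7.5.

1447.5

Δb = -5, so new z* = 1485 + (7.5)·(-5) = 1485 − 37.5 = 1447.5.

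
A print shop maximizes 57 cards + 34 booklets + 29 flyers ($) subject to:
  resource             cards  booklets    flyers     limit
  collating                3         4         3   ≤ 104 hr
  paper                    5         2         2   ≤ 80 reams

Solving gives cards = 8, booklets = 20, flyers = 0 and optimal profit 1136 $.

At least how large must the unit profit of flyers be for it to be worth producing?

30

Both collating and paper are binding at x*.
From A_Bᵀ y = c: 3·y_collating + 5·y_paper = 57; 4·y_collating + 2·y_paper = 34.
→ y_collating = 4 and y_paper = 9.
flyers enters the basis when its profit ≥ yᵀa₃ = 4·3 + 9·2 = 30.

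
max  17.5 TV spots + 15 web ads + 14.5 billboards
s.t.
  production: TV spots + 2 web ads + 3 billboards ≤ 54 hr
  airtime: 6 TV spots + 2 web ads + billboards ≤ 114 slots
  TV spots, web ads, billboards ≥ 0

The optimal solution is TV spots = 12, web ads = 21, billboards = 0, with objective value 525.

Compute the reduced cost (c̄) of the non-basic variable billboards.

-4

Both production and airtime are binding at x*.
The binding rows give the dual system: 1·y_production + 6·y_airtime = 17.5 and 2·y_production + 2·y_airtime = 15.
→ y_production = 5.5 and y_airtime = 2.
Reduced cost of billboards: c₃ − yᵀa₃ = 14.5 − (5.5·3 + 2·1) = 14.5 − 18.5 = -4.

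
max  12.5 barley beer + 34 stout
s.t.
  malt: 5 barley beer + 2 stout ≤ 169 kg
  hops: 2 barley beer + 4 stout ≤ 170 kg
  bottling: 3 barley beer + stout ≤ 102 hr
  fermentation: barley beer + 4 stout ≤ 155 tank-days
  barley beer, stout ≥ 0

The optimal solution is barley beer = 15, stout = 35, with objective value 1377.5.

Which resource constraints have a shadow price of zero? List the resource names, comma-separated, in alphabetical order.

bottling, malt

malt: 145/169 (slack 24)
hops: 170/170 (binding)
bottling: 80/102 (slack 22)
fermentation: 155/155 (binding)
By complementary slackness, a constraint with positive slack has shadow price 0 → bottling, malt.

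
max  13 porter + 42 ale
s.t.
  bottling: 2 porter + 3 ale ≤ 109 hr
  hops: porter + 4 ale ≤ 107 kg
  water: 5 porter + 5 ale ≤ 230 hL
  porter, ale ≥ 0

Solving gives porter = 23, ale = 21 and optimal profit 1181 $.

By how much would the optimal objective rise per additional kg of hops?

9

Check each constraint at x*: bottling 109/109 (tight); hops 107/107 (tight); water 220/230 (slack 10).
Slack constraints have shadow price 0 (complementary slackness).
From A_Bᵀ y = c: 2·y_bottling + 1·y_hops = 13; 3·y_bottling + 4·y_hops = 42.
This yields shadow prices y_bottling = 2, y_hops = 9.
Shadow price of hops = 9.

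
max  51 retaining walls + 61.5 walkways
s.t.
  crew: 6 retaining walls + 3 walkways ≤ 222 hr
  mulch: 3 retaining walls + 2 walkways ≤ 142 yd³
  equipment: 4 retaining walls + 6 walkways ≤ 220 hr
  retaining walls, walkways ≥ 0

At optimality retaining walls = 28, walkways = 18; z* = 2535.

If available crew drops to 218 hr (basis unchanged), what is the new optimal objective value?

2525

At the optimum: crew uses 222 of 222 (binding); mulch uses 120 of 142 (slack = 22); equipment uses 220 of 220 (binding).
Since mulch is not tight, its dual is 0.
From A_Bᵀ y = c: 6·y_crew + 4·y_equipment = 51; 3·y_crew + 6·y_equipment = 61.5.
This yields shadow prices y_crew = 2.5, y_equipment = 9.
Δz = y_crew·Δb = 2.5 × (-4) = -10, so new z* = 2535 − 10 = 2525.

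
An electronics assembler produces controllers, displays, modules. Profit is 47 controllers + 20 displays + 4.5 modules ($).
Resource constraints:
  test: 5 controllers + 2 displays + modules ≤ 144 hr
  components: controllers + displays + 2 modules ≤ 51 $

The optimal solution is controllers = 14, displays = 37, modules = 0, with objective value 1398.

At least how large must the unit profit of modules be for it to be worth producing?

Both test and components are binding at x*.
The binding rows give the dual system: 5·y_test + 1·y_components = 47 and 2·y_test + 1·y_components = 20.
→ y_test = 9 and y_components = 2.
modules enters the basis when its profit ≥ yᵀa₃ = 9·1 + 2·2 = 13.

13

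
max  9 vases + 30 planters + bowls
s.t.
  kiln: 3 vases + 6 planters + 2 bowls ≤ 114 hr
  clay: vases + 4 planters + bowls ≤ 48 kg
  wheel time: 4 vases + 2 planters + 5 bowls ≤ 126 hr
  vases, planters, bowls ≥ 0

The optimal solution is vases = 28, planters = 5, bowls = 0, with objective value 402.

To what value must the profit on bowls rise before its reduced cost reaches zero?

Check each constraint at x*: kiln 114/114 (tight); clay 48/48 (tight); wheel time 122/126 (slack 4).
By complementary slackness, y = 0 for the non-binding constraint.
From A_Bᵀ y = c: 3·y_kiln + 1·y_clay = 9; 6·y_kiln + 4·y_clay = 30.
Solving: y_kiln = 1, y_clay = 6.
bowls enters the basis when its profit ≥ yᵀa₃ = 1·2 + 6·1 = 8.

8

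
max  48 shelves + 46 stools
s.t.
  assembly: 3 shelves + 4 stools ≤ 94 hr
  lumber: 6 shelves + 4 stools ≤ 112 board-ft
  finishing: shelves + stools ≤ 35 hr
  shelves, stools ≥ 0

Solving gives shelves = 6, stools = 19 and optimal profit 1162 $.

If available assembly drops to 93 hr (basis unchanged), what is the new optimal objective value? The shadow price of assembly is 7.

Δb = -1, so new z* = 1162 + (7)·(-1) = 1162 − 7 = 1155.

1155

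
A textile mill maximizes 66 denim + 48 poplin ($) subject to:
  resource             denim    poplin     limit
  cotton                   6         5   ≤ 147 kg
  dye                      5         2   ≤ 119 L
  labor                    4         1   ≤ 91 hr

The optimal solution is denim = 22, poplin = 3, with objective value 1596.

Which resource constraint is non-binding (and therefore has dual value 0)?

cotton: 147/147 (binding)
dye: 116/119 (slack 3)
labor: 91/91 (binding)
By complementary slackness, a constraint with positive slack has shadow price 0 → dye.

dye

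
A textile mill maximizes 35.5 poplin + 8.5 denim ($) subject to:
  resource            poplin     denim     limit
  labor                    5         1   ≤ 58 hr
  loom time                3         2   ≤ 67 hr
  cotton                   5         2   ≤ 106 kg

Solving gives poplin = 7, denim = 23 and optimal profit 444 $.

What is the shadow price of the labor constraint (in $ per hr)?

6.5

At the optimum: labor uses 58 of 58 (binding); loom time uses 67 of 67 (binding); cotton uses 81 of 106 (slack = 25).
Since cotton is not tight, its dual is 0.
The binding rows give the dual system: 5·y_labor + 3·y_loom time = 35.5 and 1·y_labor + 2·y_loom time = 8.5.
→ y_labor = 6.5 and y_loom time = 1.
Shadow price of labor = 6.5.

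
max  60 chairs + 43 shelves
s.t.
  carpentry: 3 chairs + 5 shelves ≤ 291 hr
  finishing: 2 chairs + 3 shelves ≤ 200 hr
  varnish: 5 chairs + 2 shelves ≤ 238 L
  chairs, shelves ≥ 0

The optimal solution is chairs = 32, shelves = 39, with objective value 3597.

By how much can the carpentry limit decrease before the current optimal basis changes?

148.2

Binding constraints: carpentry, varnish. The basis is B = [[3,5],[5,2]] with det -19.
Per unit decrease in carpentry, x* moves by d = (0.1053, -0.2632).
The basis stays optimal until shelves reaches 0; allowable decrease = 148.2 hr.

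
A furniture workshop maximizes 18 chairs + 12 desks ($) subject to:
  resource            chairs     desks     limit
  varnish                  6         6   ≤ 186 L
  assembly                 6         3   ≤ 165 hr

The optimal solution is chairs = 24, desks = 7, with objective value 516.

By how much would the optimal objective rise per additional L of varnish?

Check each constraint at x*: varnish 186/186 (tight); assembly 165/165 (tight).
From A_Bᵀ y = c: 6·y_varnish + 6·y_assembly = 18; 6·y_varnish + 3·y_assembly = 12.
Solving: y_varnish = 1, y_assembly = 2.
Shadow price of varnish = 1.

1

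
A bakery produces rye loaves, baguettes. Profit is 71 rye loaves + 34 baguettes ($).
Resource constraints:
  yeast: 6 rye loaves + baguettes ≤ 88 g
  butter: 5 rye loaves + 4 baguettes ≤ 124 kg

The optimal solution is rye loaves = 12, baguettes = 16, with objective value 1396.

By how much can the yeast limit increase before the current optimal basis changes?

60.8

Binding constraints: yeast, butter. The basis is B = [[6,1],[5,4]] with det 19.
Per unit increase in yeast, x* moves by d = (0.2105, -0.2632).
The basis stays optimal until baguettes reaches 0; allowable increase = 60.8 g.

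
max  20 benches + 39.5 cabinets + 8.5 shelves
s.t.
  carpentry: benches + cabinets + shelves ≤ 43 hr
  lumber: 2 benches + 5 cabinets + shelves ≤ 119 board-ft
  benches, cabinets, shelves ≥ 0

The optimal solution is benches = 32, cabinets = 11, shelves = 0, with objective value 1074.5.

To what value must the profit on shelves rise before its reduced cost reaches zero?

Both carpentry and lumber are binding at x*.
Dual feasibility on the basic columns requires 1·y_carpentry + 2·y_lumber = 20, 1·y_carpentry + 5·y_lumber = 39.5.
→ y_carpentry = 7 and y_lumber = 6.5.
shelves enters the basis when its profit ≥ yᵀa₃ = 7·1 + 6.5·1 = 13.5.

13.5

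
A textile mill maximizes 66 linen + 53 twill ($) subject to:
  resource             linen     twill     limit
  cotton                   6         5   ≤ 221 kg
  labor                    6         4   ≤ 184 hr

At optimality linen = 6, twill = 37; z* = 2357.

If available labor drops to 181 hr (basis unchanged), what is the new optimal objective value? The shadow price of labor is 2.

2351

Δb = -3, so new z* = 2357 + (2)·(-3) = 2357 − 6 = 2351.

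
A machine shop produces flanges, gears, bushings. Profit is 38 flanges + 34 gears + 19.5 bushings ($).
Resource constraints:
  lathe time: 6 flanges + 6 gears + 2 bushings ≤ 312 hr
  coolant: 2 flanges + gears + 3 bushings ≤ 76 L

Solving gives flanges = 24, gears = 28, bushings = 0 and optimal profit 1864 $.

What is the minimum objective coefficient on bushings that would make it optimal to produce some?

Check each constraint at x*: lathe time 312/312 (tight); coolant 76/76 (tight).
Dual feasibility on the basic columns requires 6·y_lathe time + 2·y_coolant = 38, 6·y_lathe time + 1·y_coolant = 34.
This yields shadow prices y_lathe time = 5, y_coolant = 4.
bushings enters the basis when its profit ≥ yᵀa₃ = 5·2 + 4·3 = 22.

22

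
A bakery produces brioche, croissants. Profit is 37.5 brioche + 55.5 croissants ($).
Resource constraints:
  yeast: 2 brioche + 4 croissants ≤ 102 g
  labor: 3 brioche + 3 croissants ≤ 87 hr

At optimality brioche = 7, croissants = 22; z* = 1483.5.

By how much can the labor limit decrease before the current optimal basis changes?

10.5

Binding constraints: yeast, labor. The basis is B = [[2,4],[3,3]] with det -6.
Per unit decrease in labor, x* moves by d = (-0.6667, 0.3333).
The basis stays optimal until brioche reaches 0; allowable decrease = 10.5 hr.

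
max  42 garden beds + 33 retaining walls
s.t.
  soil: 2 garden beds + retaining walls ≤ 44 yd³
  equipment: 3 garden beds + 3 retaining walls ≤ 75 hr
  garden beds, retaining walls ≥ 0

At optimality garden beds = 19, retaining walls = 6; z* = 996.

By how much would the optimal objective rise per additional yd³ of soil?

Both soil and equipment are binding at x*.
Dual feasibility on the basic columns requires 2·y_soil + 3·y_equipment = 42, 1·y_soil + 3·y_equipment = 33.
Solving: y_soil = 9, y_equipment = 8.
Shadow price of soil = 9.

9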